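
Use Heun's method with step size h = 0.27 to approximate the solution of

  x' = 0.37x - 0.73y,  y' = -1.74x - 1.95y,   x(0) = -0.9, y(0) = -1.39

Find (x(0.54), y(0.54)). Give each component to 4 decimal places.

Heun on (x,y): k1 = f(s_n, state_n); k2 = f(s_n + h, state_n + h·k1); state_{n+1} = state_n + (h/2)·(k1 + k2).
0.000000: (-0.900000, -1.390000)
  k1 = (0.681700, 4.276500)
  predictor → (-0.715941, -0.235345)
  k2 = (-0.093096, 1.704660)
  → (-0.820539, -0.582543)
0.270000: (-0.820539, -0.582543)
  k1 = (0.121657, 2.563697)
  predictor → (-0.787691, 0.109655)
  k2 = (-0.371494, 1.156756)
  → (-0.854266, -0.080282)
(x(0.54), y(0.54)) ≈ (-0.8543, -0.0803)

-0.8543, -0.0803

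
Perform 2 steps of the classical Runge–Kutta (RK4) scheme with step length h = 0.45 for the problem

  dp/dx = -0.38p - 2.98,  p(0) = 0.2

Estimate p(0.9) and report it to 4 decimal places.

-2.1294

RK4: k1 = f(x_n, p_n); k2 = f(x_n + h/2, p_n + (h/2)·k1); k3 = f(x_n + h/2, p_n + (h/2)·k2); k4 = f(x_n + h, p_n + h·k3); p_{n+1} = p_n + (h/6)·(k1 + 2k2 + 2k3 + k4).
x=0.000000, p=0.200000:
  k1 = f(0.000000, 0.200000) = -3.056000
  k2 = f(0.225000, -0.487600) = -2.794712
  k3 = f(0.225000, -0.428810) = -2.817052
  k4 = f(0.450000, -1.067673) = -2.574284
  p ← 0.200000 + (0.45/6)·(k1 + 2k2 + 2k3 + k4) = -1.064036
x=0.450000, p=-1.064036:
  k1 = f(0.450000, -1.064036) = -2.575666
  k2 = f(0.675000, -1.643561) = -2.355447
  k3 = f(0.675000, -1.594011) = -2.374276
  k4 = f(0.900000, -2.132460) = -2.169665
  p ← -1.064036 + (0.45/6)·(k1 + 2k2 + 2k3 + k4) = -2.129394
p(0.9) ≈ -2.1294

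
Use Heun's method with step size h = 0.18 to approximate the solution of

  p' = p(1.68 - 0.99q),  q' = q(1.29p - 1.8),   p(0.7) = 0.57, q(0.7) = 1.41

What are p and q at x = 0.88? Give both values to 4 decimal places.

Heun on (p,q): k1 = f(x_n, state_n); k2 = f(x_n + h, state_n + h·k1); state_{n+1} = state_n + (h/2)·(k1 + k2).
0.700000: (0.570000, 1.410000)
  k1 = (0.161937, -1.501227)
  predictor → (0.599149, 1.139779)
  k2 = (0.330502, -1.170665)
  → (0.614319, 1.169530)
(p(0.88), q(0.88)) ≈ (0.6143, 1.1695)

0.6143, 1.1695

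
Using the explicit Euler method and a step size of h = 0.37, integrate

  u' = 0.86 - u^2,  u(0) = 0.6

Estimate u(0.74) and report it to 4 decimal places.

Euler: u_{n+1} = u_n + h·f(t_n, u_n).
t=0.000000, u=0.600000: f=0.500000 → u ← 0.600000 + 0.37·0.500000 = 0.785000
t=0.370000, u=0.785000: f=0.243775 → u ← 0.785000 + 0.37·0.243775 = 0.875197
u(0.74) ≈ 0.8752

0.8752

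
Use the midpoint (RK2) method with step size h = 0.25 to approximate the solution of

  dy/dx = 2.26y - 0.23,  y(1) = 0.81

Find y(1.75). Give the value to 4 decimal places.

3.7346

Midpoint: k1 = f(x_n, y_n); k2 = f(x_n + h/2, y_n + (h/2)·k1); y_{n+1} = y_n + h·k2.
x=1.000000, y=0.810000:
  k1 = f(1.000000, 0.810000) = 1.600600
  k2 = f(1.125000, 1.010075) = 2.052770
  y ← 0.810000 + 0.25·2.052770 = 1.323192
x=1.250000, y=1.323192:
  k1 = f(1.250000, 1.323192) = 2.760415
  k2 = f(1.375000, 1.668244) = 3.540232
  y ← 1.323192 + 0.25·3.540232 = 2.208250
x=1.500000, y=2.208250:
  k1 = f(1.500000, 2.208250) = 4.760646
  k2 = f(1.625000, 2.803331) = 6.105528
  y ← 2.208250 + 0.25·6.105528 = 3.734632
y(1.75) ≈ 3.7346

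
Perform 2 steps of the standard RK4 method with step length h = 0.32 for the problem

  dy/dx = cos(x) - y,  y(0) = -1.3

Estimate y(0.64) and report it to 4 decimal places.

-0.2496

RK4: k1 = f(x_n, y_n); k2 = f(x_n + h/2, y_n + (h/2)·k1); k3 = f(x_n + h/2, y_n + (h/2)·k2); k4 = f(x_n + h, y_n + h·k3); y_{n+1} = y_n + (h/6)·(k1 + 2k2 + 2k3 + k4).
x=0.000000, y=-1.300000:
  k1 = f(0.000000, -1.300000) = 2.300000
  k2 = f(0.160000, -0.932000) = 1.919227
  k3 = f(0.160000, -0.992924) = 1.980151
  k4 = f(0.320000, -0.666352) = 1.615587
  y ← -1.300000 + (0.32/6)·(k1 + 2k2 + 2k3 + k4) = -0.675235
x=0.320000, y=-0.675235:
  k1 = f(0.320000, -0.675235) = 1.624470
  k2 = f(0.480000, -0.415320) = 1.302315
  k3 = f(0.480000, -0.466865) = 1.353860
  k4 = f(0.640000, -0.242000) = 1.044096
  y ← -0.675235 + (0.32/6)·(k1 + 2k2 + 2k3 + k4) = -0.249586
y(0.64) ≈ -0.2496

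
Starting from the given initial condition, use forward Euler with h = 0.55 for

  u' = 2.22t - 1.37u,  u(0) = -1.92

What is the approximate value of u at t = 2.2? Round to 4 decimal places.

2.3794

Euler: u_{n+1} = u_n + h·f(t_n, u_n).
t=0.000000, u=-1.920000: f=2.630400 → u ← -1.920000 + 0.55·2.630400 = -0.473280
t=0.550000, u=-0.473280: f=1.869394 → u ← -0.473280 + 0.55·1.869394 = 0.554886
t=1.100000, u=0.554886: f=1.681806 → u ← 0.554886 + 0.55·1.681806 = 1.479880
t=1.650000, u=1.479880: f=1.635565 → u ← 1.479880 + 0.55·1.635565 = 2.379440
u(2.2) ≈ 2.3794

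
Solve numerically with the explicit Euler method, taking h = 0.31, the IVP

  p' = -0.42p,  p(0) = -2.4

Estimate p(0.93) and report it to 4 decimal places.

-1.5793

Euler: p_{n+1} = p_n + h·f(x_n, p_n).
x=0.000000, p=-2.400000: f=1.008000 → p ← -2.400000 + 0.31·1.008000 = -2.087520
x=0.310000, p=-2.087520: f=0.876758 → p ← -2.087520 + 0.31·0.876758 = -1.815725
x=0.620000, p=-1.815725: f=0.762604 → p ← -1.815725 + 0.31·0.762604 = -1.579318
p(0.93) ≈ -1.5793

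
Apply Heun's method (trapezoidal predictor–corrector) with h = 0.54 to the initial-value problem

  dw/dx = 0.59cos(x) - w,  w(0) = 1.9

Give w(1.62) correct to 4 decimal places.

0.6097

Heun: k1 = f(x_n, w_n); k2 = f(x_n + h, w_n + h·k1); w_{n+1} = w_n + (h/2)·(k1 + k2).
x=0.000000, w=1.900000:
  k1 = f(0.000000, 1.900000) = -1.310000
  k2 = f(0.540000, 1.192600) = -0.686552
  w ← 1.900000 + (0.54/2)·(-1.310000 + (-0.686552)) = 1.360931
x=0.540000, w=1.360931:
  k1 = f(0.540000, 1.360931) = -0.854883
  k2 = f(1.080000, 0.899294) = -0.621211
  w ← 1.360931 + (0.54/2)·(-0.854883 + (-0.621211)) = 0.962386
x=1.080000, w=0.962386:
  k1 = f(1.080000, 0.962386) = -0.684302
  k2 = f(1.620000, 0.592863) = -0.621881
  w ← 0.962386 + (0.54/2)·(-0.684302 + (-0.621881)) = 0.609716
w(1.62) ≈ 0.6097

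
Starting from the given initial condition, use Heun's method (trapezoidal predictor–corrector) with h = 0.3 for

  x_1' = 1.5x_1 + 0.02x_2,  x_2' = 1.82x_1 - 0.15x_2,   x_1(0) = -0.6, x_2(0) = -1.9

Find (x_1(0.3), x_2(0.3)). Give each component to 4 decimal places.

Heun on (x_1,x_2): k1 = f(s_n, state_n); k2 = f(s_n + h, state_n + h·k1); state_{n+1} = state_n + (h/2)·(k1 + k2).
0.000000: (-0.600000, -1.900000)
  k1 = (-0.938000, -0.807000)
  predictor → (-0.881400, -2.142100)
  k2 = (-1.364942, -1.282833)
  → (-0.945441, -2.213475)
(x_1(0.3), x_2(0.3)) ≈ (-0.9454, -2.2135)

-0.9454, -2.2135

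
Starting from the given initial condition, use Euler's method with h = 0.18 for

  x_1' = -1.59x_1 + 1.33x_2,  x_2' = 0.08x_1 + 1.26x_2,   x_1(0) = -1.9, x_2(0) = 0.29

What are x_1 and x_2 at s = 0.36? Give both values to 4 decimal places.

-0.8399, 0.3844

Euler on (x_1,x_2): x_1_{n+1} = x_1_n + h·x_1', x_2_{n+1} = x_2_n + h·x_2'.
0.000000: (-1.900000, 0.290000); f=(3.406700, 0.213400) → (-1.286794, 0.328412)
0.180000: (-1.286794, 0.328412); f=(2.482790, 0.310856) → (-0.839892, 0.384366)
(x_1(0.36), x_2(0.36)) ≈ (-0.8399, 0.3844)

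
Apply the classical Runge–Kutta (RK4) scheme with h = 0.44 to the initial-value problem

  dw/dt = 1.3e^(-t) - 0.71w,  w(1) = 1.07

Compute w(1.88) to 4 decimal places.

RK4: k1 = f(t_n, w_n); k2 = f(t_n + h/2, w_n + (h/2)·k1); k3 = f(t_n + h/2, w_n + (h/2)·k2); k4 = f(t_n + h, w_n + h·k3); w_{n+1} = w_n + (h/6)·(k1 + 2k2 + 2k3 + k4).
t=1.000000, w=1.070000:
  k1 = f(1.000000, 1.070000) = -0.281457
  k2 = f(1.220000, 1.008080) = -0.331937
  k3 = f(1.220000, 0.996974) = -0.324052
  k4 = f(1.440000, 0.927417) = -0.350460
  w ← 1.070000 + (0.44/6)·(k1 + 2k2 + 2k3 + k4) = 0.927448
t=1.440000, w=0.927448:
  k1 = f(1.440000, 0.927448) = -0.350482
  k2 = f(1.660000, 0.850342) = -0.356562
  k3 = f(1.660000, 0.849004) = -0.355612
  k4 = f(1.880000, 0.770978) = -0.349027
  w ← 0.927448 + (0.44/6)·(k1 + 2k2 + 2k3 + k4) = 0.771698
w(1.88) ≈ 0.7717

0.7717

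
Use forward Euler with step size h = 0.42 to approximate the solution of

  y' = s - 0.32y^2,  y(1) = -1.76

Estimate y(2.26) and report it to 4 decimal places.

-1.1349

Euler: y_{n+1} = y_n + h·f(s_n, y_n).
s=1.000000, y=-1.760000: f=0.008768 → y ← -1.760000 + 0.42·0.008768 = -1.756317
s=1.420000, y=-1.756317: f=0.432912 → y ← -1.756317 + 0.42·0.432912 = -1.574495
s=1.840000, y=-1.574495: f=1.046709 → y ← -1.574495 + 0.42·1.046709 = -1.134877
y(2.26) ≈ -1.1349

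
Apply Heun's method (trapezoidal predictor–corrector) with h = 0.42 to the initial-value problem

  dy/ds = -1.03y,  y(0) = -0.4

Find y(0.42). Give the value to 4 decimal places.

-0.2644

Heun: k1 = f(s_n, y_n); k2 = f(s_n + h, y_n + h·k1); y_{n+1} = y_n + (h/2)·(k1 + k2).
s=0.000000, y=-0.400000:
  k1 = f(0.000000, -0.400000) = 0.412000
  k2 = f(0.420000, -0.226960) = 0.233769
  y ← -0.400000 + (0.42/2)·(0.412000 + 0.233769) = -0.264389
y(0.42) ≈ -0.2644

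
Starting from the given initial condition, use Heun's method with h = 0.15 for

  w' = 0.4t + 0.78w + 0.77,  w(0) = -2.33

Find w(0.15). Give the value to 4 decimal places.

Heun: k1 = f(t_n, w_n); k2 = f(t_n + h, w_n + h·k1); w_{n+1} = w_n + (h/2)·(k1 + k2).
t=0.000000, w=-2.330000:
  k1 = f(0.000000, -2.330000) = -1.047400
  k2 = f(0.150000, -2.487110) = -1.109946
  w ← -2.330000 + (0.15/2)·(-1.047400 + (-1.109946)) = -2.491801
w(0.15) ≈ -2.4918

-2.4918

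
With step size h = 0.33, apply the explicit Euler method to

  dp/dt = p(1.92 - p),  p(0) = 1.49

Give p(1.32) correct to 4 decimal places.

1.9055

Euler: p_{n+1} = p_n + h·f(t_n, p_n).
t=0.000000, p=1.490000: f=0.640700 → p ← 1.490000 + 0.33·0.640700 = 1.701431
t=0.330000, p=1.701431: f=0.371880 → p ← 1.701431 + 0.33·0.371880 = 1.824151
t=0.660000, p=1.824151: f=0.174842 → p ← 1.824151 + 0.33·0.174842 = 1.881849
t=0.990000, p=1.881849: f=0.071794 → p ← 1.881849 + 0.33·0.071794 = 1.905541
p(1.32) ≈ 1.9055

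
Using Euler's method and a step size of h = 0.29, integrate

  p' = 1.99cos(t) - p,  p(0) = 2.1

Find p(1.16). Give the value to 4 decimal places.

Euler: p_{n+1} = p_n + h·f(t_n, p_n).
t=0.000000, p=2.100000: f=-0.110000 → p ← 2.100000 + 0.29·(-0.110000) = 2.068100
t=0.290000, p=2.068100: f=-0.161195 → p ← 2.068100 + 0.29·(-0.161195) = 2.021354
t=0.580000, p=2.021354: f=-0.356793 → p ← 2.021354 + 0.29·(-0.356793) = 1.917884
t=0.870000, p=1.917884: f=-0.634679 → p ← 1.917884 + 0.29·(-0.634679) = 1.733827
p(1.16) ≈ 1.7338

1.7338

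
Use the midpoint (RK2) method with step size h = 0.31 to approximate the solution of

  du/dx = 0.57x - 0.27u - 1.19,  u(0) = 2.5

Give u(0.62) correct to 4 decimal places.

Midpoint: k1 = f(x_n, u_n); k2 = f(x_n + h/2, u_n + (h/2)·k1); u_{n+1} = u_n + h·k2.
x=0.000000, u=2.500000:
  k1 = f(0.000000, 2.500000) = -1.865000
  k2 = f(0.155000, 2.210925) = -1.698600
  u ← 2.500000 + 0.31·(-1.698600) = 1.973434
x=0.310000, u=1.973434:
  k1 = f(0.310000, 1.973434) = -1.546127
  k2 = f(0.465000, 1.733784) = -1.393072
  u ← 1.973434 + 0.31·(-1.393072) = 1.541582
u(0.62) ≈ 1.5416

1.5416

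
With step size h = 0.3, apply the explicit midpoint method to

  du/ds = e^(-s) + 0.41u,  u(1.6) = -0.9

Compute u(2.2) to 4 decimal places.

Midpoint: k1 = f(s_n, u_n); k2 = f(s_n + h/2, u_n + (h/2)·k1); u_{n+1} = u_n + h·k2.
s=1.600000, u=-0.900000:
  k1 = f(1.600000, -0.900000) = -0.167103
  k2 = f(1.750000, -0.925066) = -0.205503
  u ← -0.900000 + 0.3·(-0.205503) = -0.961651
s=1.900000, u=-0.961651:
  k1 = f(1.900000, -0.961651) = -0.244708
  k2 = f(2.050000, -0.998357) = -0.280592
  u ← -0.961651 + 0.3·(-0.280592) = -1.045828
u(2.2) ≈ -1.0458

-1.0458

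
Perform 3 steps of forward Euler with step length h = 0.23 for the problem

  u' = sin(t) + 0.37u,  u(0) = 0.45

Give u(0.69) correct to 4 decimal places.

0.7339

Euler: u_{n+1} = u_n + h·f(t_n, u_n).
t=0.000000, u=0.450000: f=0.166500 → u ← 0.450000 + 0.23·0.166500 = 0.488295
t=0.230000, u=0.488295: f=0.408647 → u ← 0.488295 + 0.23·0.408647 = 0.582284
t=0.460000, u=0.582284: f=0.659393 → u ← 0.582284 + 0.23·0.659393 = 0.733944
u(0.69) ≈ 0.7339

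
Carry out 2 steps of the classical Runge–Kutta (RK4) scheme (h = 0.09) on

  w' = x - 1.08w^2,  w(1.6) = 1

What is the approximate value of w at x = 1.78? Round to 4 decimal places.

RK4: k1 = f(x_n, w_n); k2 = f(x_n + h/2, w_n + (h/2)·k1); k3 = f(x_n + h/2, w_n + (h/2)·k2); k4 = f(x_n + h, w_n + h·k3); w_{n+1} = w_n + (h/6)·(k1 + 2k2 + 2k3 + k4).
x=1.600000, w=1.000000:
  k1 = f(1.600000, 1.000000) = 0.520000
  k2 = f(1.645000, 1.023400) = 0.513865
  k3 = f(1.645000, 1.023124) = 0.514475
  k4 = f(1.690000, 1.046303) = 0.507671
  w ← 1.000000 + (0.09/6)·(k1 + 2k2 + 2k3 + k4) = 1.046265
x=1.690000, w=1.046265:
  k1 = f(1.690000, 1.046265) = 0.507755
  k2 = f(1.735000, 1.069114) = 0.500554
  k3 = f(1.735000, 1.068790) = 0.501303
  k4 = f(1.780000, 1.091382) = 0.493595
  w ← 1.046265 + (0.09/6)·(k1 + 2k2 + 2k3 + k4) = 1.091341
w(1.78) ≈ 1.0913

1.0913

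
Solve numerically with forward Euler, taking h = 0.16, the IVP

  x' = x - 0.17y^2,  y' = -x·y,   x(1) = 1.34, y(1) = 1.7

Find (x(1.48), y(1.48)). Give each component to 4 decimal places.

1.9012, 0.7487

Euler on (x,y): x_{n+1} = x_n + h·x', y_{n+1} = y_n + h·y'.
1.000000: (1.340000, 1.700000); f=(0.848700, -2.278000) → (1.475792, 1.335520)
1.160000: (1.475792, 1.335520); f=(1.172578, -1.970950) → (1.663404, 1.020168)
1.320000: (1.663404, 1.020168); f=(1.486478, -1.696952) → (1.901241, 0.748656)
(x(1.48), y(1.48)) ≈ (1.9012, 0.7487)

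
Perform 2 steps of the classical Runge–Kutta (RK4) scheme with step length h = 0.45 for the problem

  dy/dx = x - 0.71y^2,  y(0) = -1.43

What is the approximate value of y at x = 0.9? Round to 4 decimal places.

-8.3768

RK4: k1 = f(x_n, y_n); k2 = f(x_n + h/2, y_n + (h/2)·k1); k3 = f(x_n + h/2, y_n + (h/2)·k2); k4 = f(x_n + h, y_n + h·k3); y_{n+1} = y_n + (h/6)·(k1 + 2k2 + 2k3 + k4).
x=0.000000, y=-1.430000:
  k1 = f(0.000000, -1.430000) = -1.451879
  k2 = f(0.225000, -1.756673) = -1.965988
  k3 = f(0.225000, -1.872347) = -2.264036
  k4 = f(0.450000, -2.448816) = -3.807658
  y ← -1.430000 + (0.45/6)·(k1 + 2k2 + 2k3 + k4) = -2.458969
x=0.450000, y=-2.458969:
  k1 = f(0.450000, -2.458969) = -3.843035
  k2 = f(0.675000, -3.323652) = -7.168130
  k3 = f(0.675000, -4.071798) = -11.096474
  k4 = f(0.900000, -7.452382) = -38.531980
  y ← -2.458969 + (0.45/6)·(k1 + 2k2 + 2k3 + k4) = -8.376786
y(0.9) ≈ -8.3768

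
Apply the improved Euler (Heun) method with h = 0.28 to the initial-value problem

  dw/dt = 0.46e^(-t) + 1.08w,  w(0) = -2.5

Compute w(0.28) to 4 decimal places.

Heun: k1 = f(t_n, w_n); k2 = f(t_n + h, w_n + h·k1); w_{n+1} = w_n + (h/2)·(k1 + k2).
t=0.000000, w=-2.500000:
  k1 = f(0.000000, -2.500000) = -2.240000
  k2 = f(0.280000, -3.127200) = -3.029715
  w ← -2.500000 + (0.28/2)·(-2.240000 + (-3.029715)) = -3.237760
w(0.28) ≈ -3.2378

-3.2378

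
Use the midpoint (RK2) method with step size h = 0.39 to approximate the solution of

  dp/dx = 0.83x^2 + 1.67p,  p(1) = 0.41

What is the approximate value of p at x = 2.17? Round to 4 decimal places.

Midpoint: k1 = f(x_n, p_n); k2 = f(x_n + h/2, p_n + (h/2)·k1); p_{n+1} = p_n + h·k2.
x=1.000000, p=0.410000:
  k1 = f(1.000000, 0.410000) = 1.514700
  k2 = f(1.195000, 0.705367) = 2.363223
  p ← 0.410000 + 0.39·2.363223 = 1.331657
x=1.390000, p=1.331657:
  k1 = f(1.390000, 1.331657) = 3.827510
  k2 = f(1.585000, 2.078021) = 5.555442
  p ← 1.331657 + 0.39·5.555442 = 3.498279
x=1.780000, p=3.498279:
  k1 = f(1.780000, 3.498279) = 8.471899
  k2 = f(1.975000, 5.150300) = 11.838519
  p ← 3.498279 + 0.39·11.838519 = 8.115302
p(2.17) ≈ 8.1153

8.1153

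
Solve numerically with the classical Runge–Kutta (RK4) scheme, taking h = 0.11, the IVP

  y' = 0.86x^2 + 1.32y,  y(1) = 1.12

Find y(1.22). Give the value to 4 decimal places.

RK4: k1 = f(x_n, y_n); k2 = f(x_n + h/2, y_n + (h/2)·k1); k3 = f(x_n + h/2, y_n + (h/2)·k2); k4 = f(x_n + h, y_n + h·k3); y_{n+1} = y_n + (h/6)·(k1 + 2k2 + 2k3 + k4).
x=1.000000, y=1.120000:
  k1 = f(1.000000, 1.120000) = 2.338400
  k2 = f(1.055000, 1.248612) = 2.605369
  k3 = f(1.055000, 1.263295) = 2.624751
  k4 = f(1.110000, 1.408723) = 2.919120
  y ← 1.120000 + (0.11/6)·(k1 + 2k2 + 2k3 + k4) = 1.408159
x=1.110000, y=1.408159:
  k1 = f(1.110000, 1.408159) = 2.918376
  k2 = f(1.165000, 1.568670) = 3.237857
  k3 = f(1.165000, 1.586241) = 3.261052
  k4 = f(1.220000, 1.766875) = 3.612299
  y ← 1.408159 + (0.11/6)·(k1 + 2k2 + 2k3 + k4) = 1.766181
y(1.22) ≈ 1.7662

1.7662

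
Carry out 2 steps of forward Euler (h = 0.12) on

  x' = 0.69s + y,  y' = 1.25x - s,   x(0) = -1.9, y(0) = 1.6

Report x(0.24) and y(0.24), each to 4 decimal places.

Euler on (x,y): x_{n+1} = x_n + h·x', y_{n+1} = y_n + h·y'.
0.000000: (-1.900000, 1.600000); f=(1.600000, -2.375000) → (-1.708000, 1.315000)
0.120000: (-1.708000, 1.315000); f=(1.397800, -2.255000) → (-1.540264, 1.044400)
(x(0.24), y(0.24)) ≈ (-1.5403, 1.0444)

-1.5403, 1.0444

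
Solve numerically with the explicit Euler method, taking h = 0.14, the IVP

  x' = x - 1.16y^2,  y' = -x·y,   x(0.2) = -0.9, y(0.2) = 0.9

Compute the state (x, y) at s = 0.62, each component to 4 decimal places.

-1.9197, 1.4227

Euler on (x,y): x_{n+1} = x_n + h·x', y_{n+1} = y_n + h·y'.
0.200000: (-0.900000, 0.900000); f=(-1.839600, 0.810000) → (-1.157544, 1.013400)
0.340000: (-1.157544, 1.013400); f=(-2.348840, 1.173055) → (-1.486382, 1.177628)
0.480000: (-1.486382, 1.177628); f=(-3.095078, 1.750404) → (-1.919693, 1.422684)
(x(0.62), y(0.62)) ≈ (-1.9197, 1.4227)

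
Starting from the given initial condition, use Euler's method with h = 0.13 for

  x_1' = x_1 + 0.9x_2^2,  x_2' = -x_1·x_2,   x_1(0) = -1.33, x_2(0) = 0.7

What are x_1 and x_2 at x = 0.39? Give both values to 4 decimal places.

-1.6454, 1.1724

Euler on (x_1,x_2): x_1_{n+1} = x_1_n + h·x_1', x_2_{n+1} = x_2_n + h·x_2'.
0.000000: (-1.330000, 0.700000); f=(-0.889000, 0.931000) → (-1.445570, 0.821030)
0.130000: (-1.445570, 0.821030); f=(-0.838889, 1.186856) → (-1.554626, 0.975321)
0.260000: (-1.554626, 0.975321); f=(-0.698499, 1.516259) → (-1.645430, 1.172435)
(x_1(0.39), x_2(0.39)) ≈ (-1.6454, 1.1724)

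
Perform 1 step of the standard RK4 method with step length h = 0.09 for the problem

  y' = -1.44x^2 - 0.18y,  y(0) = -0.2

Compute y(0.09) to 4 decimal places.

RK4: k1 = f(x_n, y_n); k2 = f(x_n + h/2, y_n + (h/2)·k1); k3 = f(x_n + h/2, y_n + (h/2)·k2); k4 = f(x_n + h, y_n + h·k3); y_{n+1} = y_n + (h/6)·(k1 + 2k2 + 2k3 + k4).
x=0.000000, y=-0.200000:
  k1 = f(0.000000, -0.200000) = 0.036000
  k2 = f(0.045000, -0.198380) = 0.032792
  k3 = f(0.045000, -0.198524) = 0.032818
  k4 = f(0.090000, -0.197046) = 0.023804
  y ← -0.200000 + (0.09/6)·(k1 + 2k2 + 2k3 + k4) = -0.197135
y(0.09) ≈ -0.1971

-0.1971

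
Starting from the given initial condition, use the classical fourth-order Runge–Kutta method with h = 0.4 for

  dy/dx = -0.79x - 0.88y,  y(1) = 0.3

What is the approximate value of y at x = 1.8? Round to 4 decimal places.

-0.5079

RK4: k1 = f(x_n, y_n); k2 = f(x_n + h/2, y_n + (h/2)·k1); k3 = f(x_n + h/2, y_n + (h/2)·k2); k4 = f(x_n + h, y_n + h·k3); y_{n+1} = y_n + (h/6)·(k1 + 2k2 + 2k3 + k4).
x=1.000000, y=0.300000:
  k1 = f(1.000000, 0.300000) = -1.054000
  k2 = f(1.200000, 0.089200) = -1.026496
  k3 = f(1.200000, 0.094701) = -1.031337
  k4 = f(1.400000, -0.112535) = -1.006969
  y ← 0.300000 + (0.4/6)·(k1 + 2k2 + 2k3 + k4) = -0.111776
x=1.400000, y=-0.111776:
  k1 = f(1.400000, -0.111776) = -1.007637
  k2 = f(1.600000, -0.313303) = -0.988293
  k3 = f(1.600000, -0.309434) = -0.991698
  k4 = f(1.800000, -0.508455) = -0.974560
  y ← -0.111776 + (0.4/6)·(k1 + 2k2 + 2k3 + k4) = -0.507921
y(1.8) ≈ -0.5079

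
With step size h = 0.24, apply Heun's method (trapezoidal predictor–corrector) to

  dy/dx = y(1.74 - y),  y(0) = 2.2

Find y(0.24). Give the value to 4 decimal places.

Heun: k1 = f(x_n, y_n); k2 = f(x_n + h, y_n + h·k1); y_{n+1} = y_n + (h/2)·(k1 + k2).
x=0.000000, y=2.200000:
  k1 = f(0.000000, 2.200000) = -1.012000
  k2 = f(0.240000, 1.957120) = -0.424930
  y ← 2.200000 + (0.24/2)·(-1.012000 + (-0.424930)) = 2.027568
y(0.24) ≈ 2.0276

2.0276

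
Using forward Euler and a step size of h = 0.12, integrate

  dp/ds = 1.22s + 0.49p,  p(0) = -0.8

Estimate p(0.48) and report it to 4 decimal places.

-0.8958

Euler: p_{n+1} = p_n + h·f(s_n, p_n).
s=0.000000, p=-0.800000: f=-0.392000 → p ← -0.800000 + 0.12·(-0.392000) = -0.847040
s=0.120000, p=-0.847040: f=-0.268650 → p ← -0.847040 + 0.12·(-0.268650) = -0.879278
s=0.240000, p=-0.879278: f=-0.138046 → p ← -0.879278 + 0.12·(-0.138046) = -0.895843
s=0.360000, p=-0.895843: f=0.000237 → p ← -0.895843 + 0.12·0.000237 = -0.895815
p(0.48) ≈ -0.8958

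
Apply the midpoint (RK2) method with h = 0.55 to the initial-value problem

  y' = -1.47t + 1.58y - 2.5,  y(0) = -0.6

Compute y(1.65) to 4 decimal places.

-27.7149

Midpoint: k1 = f(t_n, y_n); k2 = f(t_n + h/2, y_n + (h/2)·k1); y_{n+1} = y_n + h·k2.
t=0.000000, y=-0.600000:
  k1 = f(0.000000, -0.600000) = -3.448000
  k2 = f(0.275000, -1.548200) = -5.350406
  y ← -0.600000 + 0.55·(-5.350406) = -3.542723
t=0.550000, y=-3.542723:
  k1 = f(0.550000, -3.542723) = -8.906003
  k2 = f(0.825000, -5.991874) = -13.179911
  y ← -3.542723 + 0.55·(-13.179911) = -10.791674
t=1.100000, y=-10.791674:
  k1 = f(1.100000, -10.791674) = -21.167846
  k2 = f(1.375000, -16.612832) = -30.769524
  y ← -10.791674 + 0.55·(-30.769524) = -27.714913
y(1.65) ≈ -27.7149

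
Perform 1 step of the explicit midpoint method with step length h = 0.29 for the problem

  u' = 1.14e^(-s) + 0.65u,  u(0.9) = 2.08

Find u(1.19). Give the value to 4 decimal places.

2.6380

Midpoint: k1 = f(s_n, u_n); k2 = f(s_n + h/2, u_n + (h/2)·k1); u_{n+1} = u_n + h·k2.
s=0.900000, u=2.080000:
  k1 = f(0.900000, 2.080000) = 1.815489
  k2 = f(1.045000, 2.343246) = 1.924039
  u ← 2.080000 + 0.29·1.924039 = 2.637971
u(1.19) ≈ 2.6380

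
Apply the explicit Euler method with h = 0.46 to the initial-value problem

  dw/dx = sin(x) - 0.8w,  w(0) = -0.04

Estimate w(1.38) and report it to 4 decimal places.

Euler: w_{n+1} = w_n + h·f(x_n, w_n).
x=0.000000, w=-0.040000: f=0.032000 → w ← -0.040000 + 0.46·0.032000 = -0.025280
x=0.460000, w=-0.025280: f=0.464172 → w ← -0.025280 + 0.46·0.464172 = 0.188239
x=0.920000, w=0.188239: f=0.645010 → w ← 0.188239 + 0.46·0.645010 = 0.484944
w(1.38) ≈ 0.4849

0.4849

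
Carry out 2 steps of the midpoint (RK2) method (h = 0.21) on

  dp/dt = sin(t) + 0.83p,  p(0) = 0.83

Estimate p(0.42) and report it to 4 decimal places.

1.2694

Midpoint: k1 = f(t_n, p_n); k2 = f(t_n + h/2, p_n + (h/2)·k1); p_{n+1} = p_n + h·k2.
t=0.000000, p=0.830000:
  k1 = f(0.000000, 0.830000) = 0.688900
  k2 = f(0.105000, 0.902334) = 0.853745
  p ← 0.830000 + 0.21·0.853745 = 1.009286
t=0.210000, p=1.009286:
  k1 = f(0.210000, 1.009286) = 1.046168
  k2 = f(0.315000, 1.119134) = 1.238698
  p ← 1.009286 + 0.21·1.238698 = 1.269413
p(0.42) ≈ 1.2694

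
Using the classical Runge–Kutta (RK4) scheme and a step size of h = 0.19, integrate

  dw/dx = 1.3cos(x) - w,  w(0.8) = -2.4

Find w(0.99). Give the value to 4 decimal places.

-1.8447

RK4: k1 = f(x_n, w_n); k2 = f(x_n + h/2, w_n + (h/2)·k1); k3 = f(x_n + h/2, w_n + (h/2)·k2); k4 = f(x_n + h, w_n + h·k3); w_{n+1} = w_n + (h/6)·(k1 + 2k2 + 2k3 + k4).
x=0.800000, w=-2.400000:
  k1 = f(0.800000, -2.400000) = 3.305719
  k2 = f(0.895000, -2.085957) = 2.899131
  k3 = f(0.895000, -2.124583) = 2.937757
  k4 = f(0.990000, -1.841826) = 2.555123
  w ← -2.400000 + (0.19/6)·(k1 + 2k2 + 2k3 + k4) = -1.844737
w(0.99) ≈ -1.8447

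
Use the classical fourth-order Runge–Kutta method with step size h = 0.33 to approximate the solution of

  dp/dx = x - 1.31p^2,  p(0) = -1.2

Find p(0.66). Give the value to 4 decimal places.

RK4: k1 = f(x_n, p_n); k2 = f(x_n + h/2, p_n + (h/2)·k1); k3 = f(x_n + h/2, p_n + (h/2)·k2); k4 = f(x_n + h, p_n + h·k3); p_{n+1} = p_n + (h/6)·(k1 + 2k2 + 2k3 + k4).
x=0.000000, p=-1.200000:
  k1 = f(0.000000, -1.200000) = -1.886400
  k2 = f(0.165000, -1.511256) = -2.826902
  k3 = f(0.165000, -1.666439) = -3.472894
  k4 = f(0.330000, -2.346055) = -6.880206
  p ← -1.200000 + (0.33/6)·(k1 + 2k2 + 2k3 + k4) = -2.375141
x=0.330000, p=-2.375141:
  k1 = f(0.330000, -2.375141) = -7.060096
  k2 = f(0.495000, -3.540057) = -15.921922
  k3 = f(0.495000, -5.002258) = -32.284587
  k4 = f(0.660000, -13.029055) = -221.720711
  p ← -2.375141 + (0.33/6)·(k1 + 2k2 + 2k3 + k4) = -20.260801
p(0.66) ≈ -20.2608

-20.2608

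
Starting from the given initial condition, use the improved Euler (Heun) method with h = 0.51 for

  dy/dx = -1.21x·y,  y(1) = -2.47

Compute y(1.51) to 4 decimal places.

Heun: k1 = f(x_n, y_n); k2 = f(x_n + h, y_n + h·k1); y_{n+1} = y_n + (h/2)·(k1 + k2).
x=1.000000, y=-2.470000:
  k1 = f(1.000000, -2.470000) = 2.988700
  k2 = f(1.510000, -0.945763) = 1.728004
  y ← -2.470000 + (0.51/2)·(2.988700 + 1.728004) = -1.267241
y(1.51) ≈ -1.2672

-1.2672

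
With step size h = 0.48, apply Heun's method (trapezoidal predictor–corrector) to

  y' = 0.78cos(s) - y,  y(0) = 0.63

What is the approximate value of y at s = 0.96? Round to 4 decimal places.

Heun: k1 = f(s_n, y_n); k2 = f(s_n + h, y_n + h·k1); y_{n+1} = y_n + (h/2)·(k1 + k2).
s=0.000000, y=0.630000:
  k1 = f(0.000000, 0.630000) = 0.150000
  k2 = f(0.480000, 0.702000) = -0.010144
  y ← 0.630000 + (0.48/2)·(0.150000 + (-0.010144)) = 0.663565
s=0.480000, y=0.663565:
  k1 = f(0.480000, 0.663565) = 0.028291
  k2 = f(0.960000, 0.677145) = -0.229799
  y ← 0.663565 + (0.48/2)·(0.028291 + (-0.229799)) = 0.615203
y(0.96) ≈ 0.6152

0.6152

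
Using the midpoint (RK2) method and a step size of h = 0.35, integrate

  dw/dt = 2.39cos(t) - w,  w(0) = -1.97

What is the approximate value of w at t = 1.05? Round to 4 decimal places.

0.4751

Midpoint: k1 = f(t_n, w_n); k2 = f(t_n + h/2, w_n + (h/2)·k1); w_{n+1} = w_n + h·k2.
t=0.000000, w=-1.970000:
  k1 = f(0.000000, -1.970000) = 4.360000
  k2 = f(0.175000, -1.207000) = 3.560496
  w ← -1.970000 + 0.35·3.560496 = -0.723826
t=0.350000, w=-0.723826:
  k1 = f(0.350000, -0.723826) = 2.968927
  k2 = f(0.525000, -0.204264) = 2.272388
  w ← -0.723826 + 0.35·2.272388 = 0.071510
t=0.700000, w=0.071510:
  k1 = f(0.700000, 0.071510) = 1.756463
  k2 = f(0.875000, 0.378891) = 1.153092
  w ← 0.071510 + 0.35·1.153092 = 0.475092
w(1.05) ≈ 0.4751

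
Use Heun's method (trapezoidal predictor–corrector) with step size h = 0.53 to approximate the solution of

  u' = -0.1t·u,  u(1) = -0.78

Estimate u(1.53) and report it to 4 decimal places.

Heun: k1 = f(t_n, u_n); k2 = f(t_n + h, u_n + h·k1); u_{n+1} = u_n + (h/2)·(k1 + k2).
t=1.000000, u=-0.780000:
  k1 = f(1.000000, -0.780000) = 0.078000
  k2 = f(1.530000, -0.738660) = 0.113015
  u ← -0.780000 + (0.53/2)·(0.078000 + 0.113015) = -0.729381
u(1.53) ≈ -0.7294

-0.7294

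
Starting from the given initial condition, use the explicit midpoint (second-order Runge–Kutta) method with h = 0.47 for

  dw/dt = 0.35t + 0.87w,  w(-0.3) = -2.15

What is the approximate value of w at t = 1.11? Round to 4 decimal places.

-6.9208

Midpoint: k1 = f(t_n, w_n); k2 = f(t_n + h/2, w_n + (h/2)·k1); w_{n+1} = w_n + h·k2.
t=-0.300000, w=-2.150000:
  k1 = f(-0.300000, -2.150000) = -1.975500
  k2 = f(-0.065000, -2.614243) = -2.297141
  w ← -2.150000 + 0.47·(-2.297141) = -3.229656
t=0.170000, w=-3.229656:
  k1 = f(0.170000, -3.229656) = -2.750301
  k2 = f(0.405000, -3.875977) = -3.230350
  w ← -3.229656 + 0.47·(-3.230350) = -4.747921
t=0.640000, w=-4.747921:
  k1 = f(0.640000, -4.747921) = -3.906691
  k2 = f(0.875000, -5.665993) = -4.623164
  w ← -4.747921 + 0.47·(-4.623164) = -6.920808
w(1.11) ≈ -6.9208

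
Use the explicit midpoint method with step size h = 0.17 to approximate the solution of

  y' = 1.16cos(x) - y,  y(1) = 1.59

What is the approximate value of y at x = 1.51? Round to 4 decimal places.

Midpoint: k1 = f(x_n, y_n); k2 = f(x_n + h/2, y_n + (h/2)·k1); y_{n+1} = y_n + h·k2.
x=1.000000, y=1.590000:
  k1 = f(1.000000, 1.590000) = -0.963249
  k2 = f(1.085000, 1.508124) = -0.966505
  y ← 1.590000 + 0.17·(-0.966505) = 1.425694
x=1.170000, y=1.425694:
  k1 = f(1.170000, 1.425694) = -0.973118
  k2 = f(1.255000, 1.342979) = -0.982714
  y ← 1.425694 + 0.17·(-0.982714) = 1.258633
x=1.340000, y=1.258633:
  k1 = f(1.340000, 1.258633) = -0.993280
  k2 = f(1.425000, 1.174204) = -1.005679
  y ← 1.258633 + 0.17·(-1.005679) = 1.087667
y(1.51) ≈ 1.0877

1.0877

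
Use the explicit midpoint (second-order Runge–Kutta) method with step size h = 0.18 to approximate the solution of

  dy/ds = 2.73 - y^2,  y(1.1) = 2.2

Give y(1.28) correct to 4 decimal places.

1.9641

Midpoint: k1 = f(s_n, y_n); k2 = f(s_n + h/2, y_n + (h/2)·k1); y_{n+1} = y_n + h·k2.
s=1.100000, y=2.200000:
  k1 = f(1.100000, 2.200000) = -2.110000
  k2 = f(1.190000, 2.010100) = -1.310502
  y ← 2.200000 + 0.18·(-1.310502) = 1.964110
y(1.28) ≈ 1.9641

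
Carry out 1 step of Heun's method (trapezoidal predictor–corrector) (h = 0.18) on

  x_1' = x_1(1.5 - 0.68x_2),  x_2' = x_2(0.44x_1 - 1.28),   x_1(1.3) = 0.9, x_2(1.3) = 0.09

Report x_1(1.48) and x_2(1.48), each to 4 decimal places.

Heun on (x_1,x_2): k1 = f(t_n, state_n); k2 = f(t_n + h, state_n + h·k1); state_{n+1} = state_n + (h/2)·(k1 + k2).
1.300000: (0.900000, 0.090000)
  k1 = (1.294920, -0.079560)
  predictor → (1.133086, 0.075679)
  k2 = (1.641318, -0.059139)
  → (1.164261, 0.077517)
(x_1(1.48), x_2(1.48)) ≈ (1.1643, 0.0775)

1.1643, 0.0775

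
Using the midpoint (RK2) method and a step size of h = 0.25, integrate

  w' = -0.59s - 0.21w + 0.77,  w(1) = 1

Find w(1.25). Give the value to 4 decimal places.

0.9743

Midpoint: k1 = f(s_n, w_n); k2 = f(s_n + h/2, w_n + (h/2)·k1); w_{n+1} = w_n + h·k2.
s=1.000000, w=1.000000:
  k1 = f(1.000000, 1.000000) = -0.030000
  k2 = f(1.125000, 0.996250) = -0.102962
  w ← 1.000000 + 0.25·(-0.102962) = 0.974259
w(1.25) ≈ 0.9743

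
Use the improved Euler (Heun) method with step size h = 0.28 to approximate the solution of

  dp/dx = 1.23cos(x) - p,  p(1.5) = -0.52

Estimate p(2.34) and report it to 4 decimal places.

Heun: k1 = f(x_n, p_n); k2 = f(x_n + h, p_n + h·k1); p_{n+1} = p_n + (h/2)·(k1 + k2).
x=1.500000, p=-0.520000:
  k1 = f(1.500000, -0.520000) = 0.607007
  k2 = f(1.780000, -0.350038) = 0.094590
  p ← -0.520000 + (0.28/2)·(0.607007 + 0.094590) = -0.421776
x=1.780000, p=-0.421776:
  k1 = f(1.780000, -0.421776) = 0.166329
  k2 = f(2.060000, -0.375204) = -0.202801
  p ← -0.421776 + (0.28/2)·(0.166329 + (-0.202801)) = -0.426883
x=2.060000, p=-0.426883:
  k1 = f(2.060000, -0.426883) = -0.151123
  k2 = f(2.340000, -0.469197) = -0.386346
  p ← -0.426883 + (0.28/2)·(-0.151123 + (-0.386346)) = -0.502128
p(2.34) ≈ -0.5021

-0.5021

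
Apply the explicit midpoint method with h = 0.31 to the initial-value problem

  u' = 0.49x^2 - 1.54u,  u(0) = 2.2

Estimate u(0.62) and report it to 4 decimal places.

0.9231

Midpoint: k1 = f(x_n, u_n); k2 = f(x_n + h/2, u_n + (h/2)·k1); u_{n+1} = u_n + h·k2.
x=0.000000, u=2.200000:
  k1 = f(0.000000, 2.200000) = -3.388000
  k2 = f(0.155000, 1.674860) = -2.567512
  u ← 2.200000 + 0.31·(-2.567512) = 1.404071
x=0.310000, u=1.404071:
  k1 = f(0.310000, 1.404071) = -2.115181
  k2 = f(0.465000, 1.076218) = -1.551426
  u ← 1.404071 + 0.31·(-1.551426) = 0.923129
u(0.62) ≈ 0.9231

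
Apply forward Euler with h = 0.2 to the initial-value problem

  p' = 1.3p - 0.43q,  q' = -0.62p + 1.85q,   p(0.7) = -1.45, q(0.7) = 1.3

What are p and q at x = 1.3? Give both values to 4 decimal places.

-3.5422, 4.3334

Euler on (p,q): p_{n+1} = p_n + h·p', q_{n+1} = q_n + h·q'.
0.700000: (-1.450000, 1.300000); f=(-2.444000, 3.304000) → (-1.938800, 1.960800)
0.900000: (-1.938800, 1.960800); f=(-3.363584, 4.829536) → (-2.611517, 2.926707)
1.100000: (-2.611517, 2.926707); f=(-4.653456, 7.033549) → (-3.542208, 4.333417)
(p(1.3), q(1.3)) ≈ (-3.5422, 4.3334)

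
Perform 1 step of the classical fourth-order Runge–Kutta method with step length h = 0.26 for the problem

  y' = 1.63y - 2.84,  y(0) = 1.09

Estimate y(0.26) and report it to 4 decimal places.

RK4: k1 = f(x_n, y_n); k2 = f(x_n + h/2, y_n + (h/2)·k1); k3 = f(x_n + h/2, y_n + (h/2)·k2); k4 = f(x_n + h, y_n + h·k3); y_{n+1} = y_n + (h/6)·(k1 + 2k2 + 2k3 + k4).
x=0.000000, y=1.090000:
  k1 = f(0.000000, 1.090000) = -1.063300
  k2 = f(0.130000, 0.951771) = -1.288613
  k3 = f(0.130000, 0.922480) = -1.336357
  k4 = f(0.260000, 0.742547) = -1.629648
  y ← 1.090000 + (0.26/6)·(k1 + 2k2 + 2k3 + k4) = 0.745808
y(0.26) ≈ 0.7458

0.7458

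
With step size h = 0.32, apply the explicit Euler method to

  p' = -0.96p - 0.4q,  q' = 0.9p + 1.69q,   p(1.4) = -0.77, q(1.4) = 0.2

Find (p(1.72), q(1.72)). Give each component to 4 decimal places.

Euler on (p,q): p_{n+1} = p_n + h·p', q_{n+1} = q_n + h·q'.
1.400000: (-0.770000, 0.200000); f=(0.659200, -0.355000) → (-0.559056, 0.086400)
(p(1.72), q(1.72)) ≈ (-0.5591, 0.0864)

-0.5591, 0.0864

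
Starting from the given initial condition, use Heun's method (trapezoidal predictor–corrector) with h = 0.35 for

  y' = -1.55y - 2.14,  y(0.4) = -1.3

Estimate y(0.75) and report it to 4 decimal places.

Heun: k1 = f(t_n, y_n); k2 = f(t_n + h, y_n + h·k1); y_{n+1} = y_n + (h/2)·(k1 + k2).
t=0.400000, y=-1.300000:
  k1 = f(0.400000, -1.300000) = -0.125000
  k2 = f(0.750000, -1.343750) = -0.057187
  y ← -1.300000 + (0.35/2)·(-0.125000 + (-0.057187)) = -1.331883
y(0.75) ≈ -1.3319

-1.3319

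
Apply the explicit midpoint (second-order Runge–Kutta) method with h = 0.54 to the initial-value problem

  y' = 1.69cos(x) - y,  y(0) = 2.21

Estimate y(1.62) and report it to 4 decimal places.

1.0606

Midpoint: k1 = f(x_n, y_n); k2 = f(x_n + h/2, y_n + (h/2)·k1); y_{n+1} = y_n + h·k2.
x=0.000000, y=2.210000:
  k1 = f(0.000000, 2.210000) = -0.520000
  k2 = f(0.270000, 2.069600) = -0.440827
  y ← 2.210000 + 0.54·(-0.440827) = 1.971953
x=0.540000, y=1.971953:
  k1 = f(0.540000, 1.971953) = -0.522426
  k2 = f(0.810000, 1.830898) = -0.665646
  y ← 1.971953 + 0.54·(-0.665646) = 1.612504
x=1.080000, y=1.612504:
  k1 = f(1.080000, 1.612504) = -0.815960
  k2 = f(1.350000, 1.392195) = -1.022074
  y ← 1.612504 + 0.54·(-1.022074) = 1.060584
y(1.62) ≈ 1.0606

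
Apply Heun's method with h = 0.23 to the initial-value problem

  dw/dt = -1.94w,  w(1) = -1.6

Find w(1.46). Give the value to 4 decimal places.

Heun: k1 = f(t_n, w_n); k2 = f(t_n + h, w_n + h·k1); w_{n+1} = w_n + (h/2)·(k1 + k2).
t=1.000000, w=-1.600000:
  k1 = f(1.000000, -1.600000) = 3.104000
  k2 = f(1.230000, -0.886080) = 1.718995
  w ← -1.600000 + (0.23/2)·(3.104000 + 1.718995) = -1.045356
t=1.230000, w=-1.045356:
  k1 = f(1.230000, -1.045356) = 2.027990
  k2 = f(1.460000, -0.578918) = 1.123101
  w ← -1.045356 + (0.23/2)·(2.027990 + 1.123101) = -0.682980
w(1.46) ≈ -0.6830

-0.6830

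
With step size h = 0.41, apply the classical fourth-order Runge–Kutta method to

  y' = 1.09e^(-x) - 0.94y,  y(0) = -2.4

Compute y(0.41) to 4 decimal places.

-1.3325

RK4: k1 = f(x_n, y_n); k2 = f(x_n + h/2, y_n + (h/2)·k1); k3 = f(x_n + h/2, y_n + (h/2)·k2); k4 = f(x_n + h, y_n + h·k3); y_{n+1} = y_n + (h/6)·(k1 + 2k2 + 2k3 + k4).
x=0.000000, y=-2.400000:
  k1 = f(0.000000, -2.400000) = 3.346000
  k2 = f(0.205000, -1.714070) = 2.499191
  k3 = f(0.205000, -1.887666) = 2.662371
  k4 = f(0.410000, -1.308428) = 1.953301
  y ← -2.400000 + (0.41/6)·(k1 + 2k2 + 2k3 + k4) = -1.332468
y(0.41) ≈ -1.3325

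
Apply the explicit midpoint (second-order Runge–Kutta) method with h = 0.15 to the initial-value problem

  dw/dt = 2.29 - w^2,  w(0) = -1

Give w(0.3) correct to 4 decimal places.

-0.4993

Midpoint: k1 = f(t_n, w_n); k2 = f(t_n + h/2, w_n + (h/2)·k1); w_{n+1} = w_n + h·k2.
t=0.000000, w=-1.000000:
  k1 = f(0.000000, -1.000000) = 1.290000
  k2 = f(0.075000, -0.903250) = 1.474139
  w ← -1.000000 + 0.15·1.474139 = -0.778879
t=0.150000, w=-0.778879:
  k1 = f(0.150000, -0.778879) = 1.683347
  k2 = f(0.225000, -0.652628) = 1.864077
  w ← -0.778879 + 0.15·1.864077 = -0.499268
w(0.3) ≈ -0.4993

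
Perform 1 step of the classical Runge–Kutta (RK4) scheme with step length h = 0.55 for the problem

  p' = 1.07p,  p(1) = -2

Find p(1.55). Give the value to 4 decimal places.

RK4: k1 = f(t_n, p_n); k2 = f(t_n + h/2, p_n + (h/2)·k1); k3 = f(t_n + h/2, p_n + (h/2)·k2); k4 = f(t_n + h, p_n + h·k3); p_{n+1} = p_n + (h/6)·(k1 + 2k2 + 2k3 + k4).
t=1.000000, p=-2.000000:
  k1 = f(1.000000, -2.000000) = -2.140000
  k2 = f(1.275000, -2.588500) = -2.769695
  k3 = f(1.275000, -2.761666) = -2.954983
  k4 = f(1.550000, -3.625241) = -3.879007
  p ← -2.000000 + (0.55/6)·(k1 + 2k2 + 2k3 + k4) = -3.601267
p(1.55) ≈ -3.6013

-3.6013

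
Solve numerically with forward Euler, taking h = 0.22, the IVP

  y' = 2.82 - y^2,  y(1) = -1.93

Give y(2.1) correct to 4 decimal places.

Euler: y_{n+1} = y_n + h·f(t_n, y_n).
t=1.000000, y=-1.930000: f=-0.904900 → y ← -1.930000 + 0.22·(-0.904900) = -2.129078
t=1.220000, y=-2.129078: f=-1.712973 → y ← -2.129078 + 0.22·(-1.712973) = -2.505932
t=1.440000, y=-2.505932: f=-3.459696 → y ← -2.505932 + 0.22·(-3.459696) = -3.267065
t=1.660000, y=-3.267065: f=-7.853715 → y ← -3.267065 + 0.22·(-7.853715) = -4.994882
t=1.880000, y=-4.994882: f=-22.128849 → y ← -4.994882 + 0.22·(-22.128849) = -9.863229
y(2.1) ≈ -9.8632

-9.8632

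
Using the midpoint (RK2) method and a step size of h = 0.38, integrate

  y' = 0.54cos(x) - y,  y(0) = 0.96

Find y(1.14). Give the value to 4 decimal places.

Midpoint: k1 = f(x_n, y_n); k2 = f(x_n + h/2, y_n + (h/2)·k1); y_{n+1} = y_n + h·k2.
x=0.000000, y=0.960000:
  k1 = f(0.000000, 0.960000) = -0.420000
  k2 = f(0.190000, 0.880200) = -0.349918
  y ← 0.960000 + 0.38·(-0.349918) = 0.827031
x=0.380000, y=0.827031:
  k1 = f(0.380000, 0.827031) = -0.325552
  k2 = f(0.570000, 0.765176) = -0.310550
  y ← 0.827031 + 0.38·(-0.310550) = 0.709022
x=0.760000, y=0.709022:
  k1 = f(0.760000, 0.709022) = -0.317611
  k2 = f(0.950000, 0.648676) = -0.334567
  y ← 0.709022 + 0.38·(-0.334567) = 0.581887
y(1.14) ≈ 0.5819

0.5819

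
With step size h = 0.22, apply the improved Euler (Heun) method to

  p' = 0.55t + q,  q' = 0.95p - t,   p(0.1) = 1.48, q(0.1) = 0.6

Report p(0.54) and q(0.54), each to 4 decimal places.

Heun on (p,q): k1 = f(t_n, state_n); k2 = f(t_n + h, state_n + h·k1); state_{n+1} = state_n + (h/2)·(k1 + k2).
0.100000: (1.480000, 0.600000)
  k1 = (0.655000, 1.306000)
  predictor → (1.624100, 0.887320)
  k2 = (1.063320, 1.222895)
  → (1.669015, 0.878178)
0.320000: (1.669015, 0.878178)
  k1 = (1.054178, 1.265564)
  predictor → (1.900934, 1.156603)
  k2 = (1.453603, 1.265888)
  → (1.944871, 1.156638)
(p(0.54), q(0.54)) ≈ (1.9449, 1.1566)

1.9449, 1.1566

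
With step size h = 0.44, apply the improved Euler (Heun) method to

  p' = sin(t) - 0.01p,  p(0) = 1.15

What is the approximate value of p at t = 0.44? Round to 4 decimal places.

1.2387

Heun: k1 = f(t_n, p_n); k2 = f(t_n + h, p_n + h·k1); p_{n+1} = p_n + (h/2)·(k1 + k2).
t=0.000000, p=1.150000:
  k1 = f(0.000000, 1.150000) = -0.011500
  k2 = f(0.440000, 1.144940) = 0.414490
  p ← 1.150000 + (0.44/2)·(-0.011500 + 0.414490) = 1.238658
p(0.44) ≈ 1.2387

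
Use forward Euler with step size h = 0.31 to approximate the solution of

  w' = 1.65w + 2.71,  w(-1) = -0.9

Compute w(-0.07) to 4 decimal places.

Euler: w_{n+1} = w_n + h·f(t_n, w_n).
t=-1.000000, w=-0.900000: f=1.225000 → w ← -0.900000 + 0.31·1.225000 = -0.520250
t=-0.690000, w=-0.520250: f=1.851587 → w ← -0.520250 + 0.31·1.851587 = 0.053742
t=-0.380000, w=0.053742: f=2.798675 → w ← 0.053742 + 0.31·2.798675 = 0.921331
w(-0.07) ≈ 0.9213

0.9213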